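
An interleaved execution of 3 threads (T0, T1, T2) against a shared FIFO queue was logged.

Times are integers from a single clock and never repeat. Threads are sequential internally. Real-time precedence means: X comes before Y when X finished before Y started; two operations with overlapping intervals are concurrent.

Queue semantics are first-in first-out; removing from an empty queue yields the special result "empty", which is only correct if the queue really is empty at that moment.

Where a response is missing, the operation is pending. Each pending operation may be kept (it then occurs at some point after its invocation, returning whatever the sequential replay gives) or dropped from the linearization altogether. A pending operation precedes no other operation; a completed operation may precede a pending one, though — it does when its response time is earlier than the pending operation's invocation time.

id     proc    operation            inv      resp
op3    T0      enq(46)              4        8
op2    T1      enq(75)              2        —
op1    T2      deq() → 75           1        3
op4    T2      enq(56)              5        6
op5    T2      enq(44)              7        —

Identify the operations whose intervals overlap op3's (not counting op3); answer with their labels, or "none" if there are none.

op3 spans [4,8]: anything still running between times 4 and 8 counts as concurrent
op1 [1,3]: before
op2 [2,…): concurrent
op4 [5,6]: concurrent
op5 [7,…): concurrent

op2, op4, op5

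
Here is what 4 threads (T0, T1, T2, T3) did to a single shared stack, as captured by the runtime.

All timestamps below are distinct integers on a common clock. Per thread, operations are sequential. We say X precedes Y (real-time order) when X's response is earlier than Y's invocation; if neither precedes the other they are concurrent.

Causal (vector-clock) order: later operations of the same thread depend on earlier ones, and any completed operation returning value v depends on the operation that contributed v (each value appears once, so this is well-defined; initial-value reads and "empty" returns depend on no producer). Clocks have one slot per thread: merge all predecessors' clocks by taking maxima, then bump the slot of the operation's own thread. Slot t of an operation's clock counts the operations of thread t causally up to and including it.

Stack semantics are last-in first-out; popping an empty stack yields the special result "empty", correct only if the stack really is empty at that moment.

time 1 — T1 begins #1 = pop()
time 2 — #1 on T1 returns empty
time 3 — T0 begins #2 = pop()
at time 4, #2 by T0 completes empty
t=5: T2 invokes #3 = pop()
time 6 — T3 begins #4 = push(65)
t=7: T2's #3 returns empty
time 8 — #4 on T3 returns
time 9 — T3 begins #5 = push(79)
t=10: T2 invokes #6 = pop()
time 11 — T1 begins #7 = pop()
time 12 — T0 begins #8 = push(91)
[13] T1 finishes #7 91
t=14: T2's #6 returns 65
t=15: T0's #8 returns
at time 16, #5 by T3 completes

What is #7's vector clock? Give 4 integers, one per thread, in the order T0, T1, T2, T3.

#4, invoked 6, has no incoming edges; only T3's bump applies → (0, 0, 0, 1)
#3, invoked 5, has no incoming edges; only T2's bump applies → (0, 0, 1, 0)
#1, invoked 1, has no incoming edges; only T1's bump applies → (0, 1, 0, 0)
#2, invoked 3, has no incoming edges; only T0's bump applies → (1, 0, 0, 0)
invoked at 9, #5 merges VC(#4)=(0, 0, 0, 1) and bumps T3's slot → (0, 0, 0, 2)
invoked at 12, #8 merges VC(#2)=(1, 0, 0, 0) and bumps T0's slot → (2, 0, 0, 0)
invoked at 10, #6 merges VC(#3)=(0, 0, 1, 0), VC(#4)=(0, 0, 0, 1) and bumps T2's slot → (0, 0, 2, 1)
invoked at 11, #7 merges VC(#1)=(0, 1, 0, 0), VC(#8)=(2, 0, 0, 0) and bumps T1's slot → (2, 2, 0, 0)
target: VC(#7) = (2, 2, 0, 0)

(2, 2, 0, 0)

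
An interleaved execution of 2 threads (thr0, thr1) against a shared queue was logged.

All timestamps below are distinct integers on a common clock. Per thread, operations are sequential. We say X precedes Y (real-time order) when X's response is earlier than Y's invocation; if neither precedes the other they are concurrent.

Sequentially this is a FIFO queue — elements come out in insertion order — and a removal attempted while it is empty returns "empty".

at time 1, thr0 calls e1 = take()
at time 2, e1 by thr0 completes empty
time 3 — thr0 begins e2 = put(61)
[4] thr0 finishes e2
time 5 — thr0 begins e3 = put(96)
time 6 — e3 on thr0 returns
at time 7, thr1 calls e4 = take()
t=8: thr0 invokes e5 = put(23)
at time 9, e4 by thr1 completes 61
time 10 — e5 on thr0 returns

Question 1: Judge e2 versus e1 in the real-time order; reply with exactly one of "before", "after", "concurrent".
Answer: after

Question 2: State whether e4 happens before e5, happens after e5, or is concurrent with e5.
Answer: concurrent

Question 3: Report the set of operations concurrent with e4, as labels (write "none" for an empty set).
Answer: e5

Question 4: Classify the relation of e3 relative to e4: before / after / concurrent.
Answer: before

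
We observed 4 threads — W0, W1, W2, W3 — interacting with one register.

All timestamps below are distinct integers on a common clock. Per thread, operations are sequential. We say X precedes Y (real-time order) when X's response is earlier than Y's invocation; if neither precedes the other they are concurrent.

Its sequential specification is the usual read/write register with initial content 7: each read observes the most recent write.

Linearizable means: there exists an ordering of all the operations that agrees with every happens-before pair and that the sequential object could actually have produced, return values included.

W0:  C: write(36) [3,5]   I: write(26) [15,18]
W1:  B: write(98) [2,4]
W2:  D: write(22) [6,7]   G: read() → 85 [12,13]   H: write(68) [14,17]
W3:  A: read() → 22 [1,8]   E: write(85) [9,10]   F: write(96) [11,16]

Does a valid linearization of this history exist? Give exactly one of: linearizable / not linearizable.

one valid linearization: B, C, D, A, E, G, F, H, I
1. B write(98), leaving value 98
2. C write(36), leaving value 36
3. D write(22), leaving value 22
4. A read() → 22, leaving value 22
5. E write(85), leaving value 85
6. G read() → 85, leaving value 85
7. F write(96), leaving value 96
8. H write(68), leaving value 68
9. I write(26), leaving value 26

linearizable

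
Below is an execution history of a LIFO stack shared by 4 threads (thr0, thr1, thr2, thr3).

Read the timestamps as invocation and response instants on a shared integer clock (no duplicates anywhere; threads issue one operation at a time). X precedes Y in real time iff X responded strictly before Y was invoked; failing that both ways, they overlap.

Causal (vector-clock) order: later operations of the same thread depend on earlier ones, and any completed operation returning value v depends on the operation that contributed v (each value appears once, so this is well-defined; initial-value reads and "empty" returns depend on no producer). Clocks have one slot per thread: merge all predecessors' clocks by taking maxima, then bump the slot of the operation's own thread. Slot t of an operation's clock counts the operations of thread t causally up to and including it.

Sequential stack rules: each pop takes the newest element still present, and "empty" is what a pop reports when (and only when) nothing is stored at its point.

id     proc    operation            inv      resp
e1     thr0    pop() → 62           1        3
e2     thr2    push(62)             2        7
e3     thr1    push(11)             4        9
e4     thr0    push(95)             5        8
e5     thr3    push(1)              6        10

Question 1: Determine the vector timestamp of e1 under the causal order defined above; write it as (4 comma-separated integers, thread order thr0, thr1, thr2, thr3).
(1, 0, 1, 0)

e5 (invocation 6): nothing precedes it; thr3's component alone gives (0, 0, 0, 1)
e2 (invocation 2): nothing precedes it; thr2's component alone gives (0, 0, 1, 0)
e3 (invocation 4): nothing precedes it; thr1's component alone gives (0, 1, 0, 0)
e1 (invocation 1): componentwise max over VC(e2)=(0, 0, 1, 0), +1 at thr0, giving (1, 0, 1, 0)
e4 (invocation 5): componentwise max over VC(e1)=(1, 0, 1, 0), +1 at thr0, giving (2, 0, 1, 0)
target: VC(e1) = (1, 0, 1, 0)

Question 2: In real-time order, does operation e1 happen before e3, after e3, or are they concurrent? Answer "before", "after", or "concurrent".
before

e1 spans [1,3], e3 spans [4,9]
resp(e1)=3 < inv(e3)=4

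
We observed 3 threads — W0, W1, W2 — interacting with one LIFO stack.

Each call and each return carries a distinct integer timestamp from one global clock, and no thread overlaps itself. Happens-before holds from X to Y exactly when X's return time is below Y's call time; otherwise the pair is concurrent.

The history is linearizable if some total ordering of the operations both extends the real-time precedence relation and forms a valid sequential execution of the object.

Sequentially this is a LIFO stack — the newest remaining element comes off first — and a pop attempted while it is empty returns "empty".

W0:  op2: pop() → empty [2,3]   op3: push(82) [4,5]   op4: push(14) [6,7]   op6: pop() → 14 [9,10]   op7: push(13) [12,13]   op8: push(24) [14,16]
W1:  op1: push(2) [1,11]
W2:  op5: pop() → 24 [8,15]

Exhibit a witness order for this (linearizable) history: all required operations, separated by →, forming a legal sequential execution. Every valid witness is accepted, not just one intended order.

after step 1 (op2 pop() → empty): stack <>
after step 2 (op1 push(2)): stack <2>
after step 3 (op3 push(82)): stack <2,82>
after step 4 (op4 push(14)): stack <2,82,14>
after step 5 (op6 pop() → 14): stack <2,82>
after step 6 (op7 push(13)): stack <2,82,13>
after step 7 (op8 push(24)): stack <2,82,13,24>
after step 8 (op5 pop() → 24): stack <2,82,13>

op2 → op1 → op3 → op4 → op6 → op7 → op8 → op5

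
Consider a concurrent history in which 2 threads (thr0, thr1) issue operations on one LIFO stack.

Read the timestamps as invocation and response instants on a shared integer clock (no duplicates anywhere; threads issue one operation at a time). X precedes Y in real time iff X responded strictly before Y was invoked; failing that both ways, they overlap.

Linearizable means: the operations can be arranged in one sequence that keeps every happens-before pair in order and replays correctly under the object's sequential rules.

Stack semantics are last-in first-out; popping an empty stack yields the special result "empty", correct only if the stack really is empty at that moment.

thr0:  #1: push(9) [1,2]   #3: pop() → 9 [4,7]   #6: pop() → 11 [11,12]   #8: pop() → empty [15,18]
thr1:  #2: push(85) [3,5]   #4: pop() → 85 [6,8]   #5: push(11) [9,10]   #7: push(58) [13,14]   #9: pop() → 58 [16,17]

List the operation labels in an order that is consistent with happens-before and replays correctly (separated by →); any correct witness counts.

after step 1 (#1 push(9)): stack <9>
after step 2 (#2 push(85)): stack <9,85>
after step 3 (#4 pop() → 85): stack <9>
after step 4 (#3 pop() → 9): stack <>
after step 5 (#5 push(11)): stack <11>
after step 6 (#6 pop() → 11): stack <>
after step 7 (#7 push(58)): stack <58>
after step 8 (#9 pop() → 58): stack <>
after step 9 (#8 pop() → empty): stack <>

#1 → #2 → #4 → #3 → #5 → #6 → #7 → #9 → #8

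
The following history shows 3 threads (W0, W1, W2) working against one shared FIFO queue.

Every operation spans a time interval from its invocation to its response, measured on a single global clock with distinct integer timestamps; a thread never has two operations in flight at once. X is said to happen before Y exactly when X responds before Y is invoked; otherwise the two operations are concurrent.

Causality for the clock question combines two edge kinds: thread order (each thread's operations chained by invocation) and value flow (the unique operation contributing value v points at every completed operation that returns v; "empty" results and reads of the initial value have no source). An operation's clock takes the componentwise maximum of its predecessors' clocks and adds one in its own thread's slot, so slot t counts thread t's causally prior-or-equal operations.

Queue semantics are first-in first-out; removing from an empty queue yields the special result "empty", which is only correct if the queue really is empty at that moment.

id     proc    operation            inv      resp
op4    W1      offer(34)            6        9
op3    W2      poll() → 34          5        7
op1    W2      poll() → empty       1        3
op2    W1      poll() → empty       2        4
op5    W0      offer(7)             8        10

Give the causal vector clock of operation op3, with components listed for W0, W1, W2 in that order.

op1 (invocation 1): nothing precedes it; W2's component alone gives (0, 0, 1)
op2 (invocation 2): nothing precedes it; W1's component alone gives (0, 1, 0)
op5 (invocation 8): nothing precedes it; W0's component alone gives (1, 0, 0)
invoked at 6, op4 merges VC(op2)=(0, 1, 0) and bumps W1's slot → (0, 2, 0)
invoked at 5, op3 merges VC(op1)=(0, 0, 1), VC(op4)=(0, 2, 0) and bumps W2's slot → (0, 2, 2)
target: VC(op3) = (0, 2, 2)

(0, 2, 2)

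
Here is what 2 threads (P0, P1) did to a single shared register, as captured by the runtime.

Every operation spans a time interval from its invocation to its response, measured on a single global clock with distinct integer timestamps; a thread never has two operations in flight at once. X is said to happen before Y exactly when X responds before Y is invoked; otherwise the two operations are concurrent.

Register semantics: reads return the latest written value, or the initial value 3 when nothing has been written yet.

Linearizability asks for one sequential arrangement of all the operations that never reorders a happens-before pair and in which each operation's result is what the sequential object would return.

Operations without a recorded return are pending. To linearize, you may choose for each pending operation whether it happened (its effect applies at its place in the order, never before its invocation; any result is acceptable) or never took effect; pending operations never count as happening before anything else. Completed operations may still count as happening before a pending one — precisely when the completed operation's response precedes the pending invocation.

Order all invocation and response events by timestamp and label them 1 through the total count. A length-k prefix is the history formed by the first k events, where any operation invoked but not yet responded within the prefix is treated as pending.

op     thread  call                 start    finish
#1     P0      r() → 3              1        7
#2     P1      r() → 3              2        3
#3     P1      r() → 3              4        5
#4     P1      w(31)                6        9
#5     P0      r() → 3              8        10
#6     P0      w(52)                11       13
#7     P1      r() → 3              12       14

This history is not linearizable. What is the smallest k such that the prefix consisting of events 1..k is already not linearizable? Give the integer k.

a valid linearization of events 1..13 exists, for instance #1, #2, #3, #5, #4, #6:
after step 1 (#1 r() → 3): value 3
after step 2 (#2 r() → 3): value 3
after step 3 (#3 r() → 3): value 3
after step 4 (#5 r() → 3): value 3
after step 5 (#4 w(31)): value 31
after step 6 (#6 w(52)): value 52
event 14 — #7's response, time 14 — after it, nothing linearizes
take #1, #2, #3, #4, #5, #6, #7: step 5 already fails, because #5 r() → 3 cannot occur there
take #1, #2, #3, #4, #5, #7, #6: step 5 already fails, because #5 r() → 3 cannot occur there

14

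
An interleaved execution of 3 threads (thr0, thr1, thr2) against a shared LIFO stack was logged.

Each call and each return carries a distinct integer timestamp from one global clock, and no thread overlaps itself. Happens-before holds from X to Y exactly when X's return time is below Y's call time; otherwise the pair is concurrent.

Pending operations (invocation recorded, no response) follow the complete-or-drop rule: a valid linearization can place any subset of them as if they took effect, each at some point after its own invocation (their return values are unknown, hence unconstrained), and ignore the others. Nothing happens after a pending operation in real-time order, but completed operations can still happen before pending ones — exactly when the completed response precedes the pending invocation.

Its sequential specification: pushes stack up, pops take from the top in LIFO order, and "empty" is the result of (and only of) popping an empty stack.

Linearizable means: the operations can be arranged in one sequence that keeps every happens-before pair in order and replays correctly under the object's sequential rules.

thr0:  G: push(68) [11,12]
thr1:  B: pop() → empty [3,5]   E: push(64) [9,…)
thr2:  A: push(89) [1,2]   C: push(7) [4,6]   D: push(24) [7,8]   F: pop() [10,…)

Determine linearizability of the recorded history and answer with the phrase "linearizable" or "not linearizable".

not linearizable

the violation lands at event 5, B's response at time 5: events 1..4 linearize, events 1..5 do not
one real-time candidate order over the 2 completed operations — the LIFO stack replay rejects it
completion choices over the 1 pending operation (C) were checked; none helps
take A, B (pending dropped): step 2 already fails, because B pop() → empty cannot occur there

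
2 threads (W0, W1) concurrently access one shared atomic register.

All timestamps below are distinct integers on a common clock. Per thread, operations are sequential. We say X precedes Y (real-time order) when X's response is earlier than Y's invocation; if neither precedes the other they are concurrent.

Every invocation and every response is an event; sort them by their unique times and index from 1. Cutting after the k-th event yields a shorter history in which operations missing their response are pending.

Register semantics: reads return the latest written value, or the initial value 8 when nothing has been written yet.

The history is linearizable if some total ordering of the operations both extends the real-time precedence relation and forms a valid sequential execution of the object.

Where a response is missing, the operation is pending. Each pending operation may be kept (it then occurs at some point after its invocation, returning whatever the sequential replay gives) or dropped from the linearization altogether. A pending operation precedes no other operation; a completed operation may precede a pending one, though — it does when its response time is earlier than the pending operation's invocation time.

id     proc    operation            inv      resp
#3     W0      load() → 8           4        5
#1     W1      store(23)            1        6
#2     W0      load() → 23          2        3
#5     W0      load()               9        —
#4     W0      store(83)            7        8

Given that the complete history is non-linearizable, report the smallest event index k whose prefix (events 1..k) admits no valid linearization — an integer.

5

one valid order for events 1..4 is #1, #2:
step 1: #1 store(23) (pending, included) — value 23
step 2: #2 load() → 23 — value 23
adding event 5 (#3 responds at 5) leaves no legal real-time order
no escape via the 1 pending operation (#1): every completion choice fails
e.g. #2, #3 (pending dropped): illegal at step 1, since #2 load() → 23 cannot apply there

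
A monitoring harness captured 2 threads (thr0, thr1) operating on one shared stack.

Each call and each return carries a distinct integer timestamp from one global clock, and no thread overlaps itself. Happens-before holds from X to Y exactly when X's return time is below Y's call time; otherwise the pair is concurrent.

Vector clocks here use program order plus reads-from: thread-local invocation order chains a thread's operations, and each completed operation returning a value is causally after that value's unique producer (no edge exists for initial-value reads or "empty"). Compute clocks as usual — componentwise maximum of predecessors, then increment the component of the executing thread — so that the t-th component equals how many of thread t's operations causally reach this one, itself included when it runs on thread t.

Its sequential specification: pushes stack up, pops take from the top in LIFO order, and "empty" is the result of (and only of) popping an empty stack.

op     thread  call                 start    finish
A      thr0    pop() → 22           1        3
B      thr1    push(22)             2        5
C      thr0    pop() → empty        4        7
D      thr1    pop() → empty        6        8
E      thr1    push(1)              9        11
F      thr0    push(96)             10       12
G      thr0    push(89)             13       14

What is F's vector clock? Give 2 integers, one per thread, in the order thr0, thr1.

(3, 1)

VC(B, invoked at 2): no causal predecessors; +1 on thr1 → (0, 1)
from VC(B)=(0, 1), D (invoked 6) maxes components and bumps thr1 → (0, 2)
from VC(B)=(0, 1), A (invoked 1) maxes components and bumps thr0 → (1, 1)
from VC(D)=(0, 2), E (invoked 9) maxes components and bumps thr1 → (0, 3)
from VC(A)=(1, 1), C (invoked 4) maxes components and bumps thr0 → (2, 1)
from VC(C)=(2, 1), F (invoked 10) maxes components and bumps thr0 → (3, 1)
from VC(F)=(3, 1), G (invoked 13) maxes components and bumps thr0 → (4, 1)
target: VC(F) = (3, 1)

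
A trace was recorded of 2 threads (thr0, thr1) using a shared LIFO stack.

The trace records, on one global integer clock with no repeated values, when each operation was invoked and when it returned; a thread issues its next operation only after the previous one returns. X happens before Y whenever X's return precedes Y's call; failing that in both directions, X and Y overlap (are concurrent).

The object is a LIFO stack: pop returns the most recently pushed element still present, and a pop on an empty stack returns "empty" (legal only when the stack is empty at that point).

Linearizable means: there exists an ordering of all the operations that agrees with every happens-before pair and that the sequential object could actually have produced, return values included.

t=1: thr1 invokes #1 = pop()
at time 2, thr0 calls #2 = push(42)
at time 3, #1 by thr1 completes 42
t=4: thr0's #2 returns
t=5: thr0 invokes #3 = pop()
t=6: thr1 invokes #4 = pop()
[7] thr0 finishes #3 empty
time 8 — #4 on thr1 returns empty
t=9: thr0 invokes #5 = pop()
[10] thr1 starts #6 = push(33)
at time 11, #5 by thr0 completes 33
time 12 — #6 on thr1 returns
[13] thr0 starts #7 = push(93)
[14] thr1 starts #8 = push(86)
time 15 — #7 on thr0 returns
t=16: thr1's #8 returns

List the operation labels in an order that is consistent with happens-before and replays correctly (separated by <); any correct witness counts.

after step 1 (#2 push(42)): stack <42>
after step 2 (#1 pop() → 42): stack <>
after step 3 (#3 pop() → empty): stack <>
after step 4 (#4 pop() → empty): stack <>
after step 5 (#6 push(33)): stack <33>
after step 6 (#5 pop() → 33): stack <>
after step 7 (#7 push(93)): stack <93>
after step 8 (#8 push(86)): stack <93,86>

#2 < #1 < #3 < #4 < #6 < #5 < #7 < #8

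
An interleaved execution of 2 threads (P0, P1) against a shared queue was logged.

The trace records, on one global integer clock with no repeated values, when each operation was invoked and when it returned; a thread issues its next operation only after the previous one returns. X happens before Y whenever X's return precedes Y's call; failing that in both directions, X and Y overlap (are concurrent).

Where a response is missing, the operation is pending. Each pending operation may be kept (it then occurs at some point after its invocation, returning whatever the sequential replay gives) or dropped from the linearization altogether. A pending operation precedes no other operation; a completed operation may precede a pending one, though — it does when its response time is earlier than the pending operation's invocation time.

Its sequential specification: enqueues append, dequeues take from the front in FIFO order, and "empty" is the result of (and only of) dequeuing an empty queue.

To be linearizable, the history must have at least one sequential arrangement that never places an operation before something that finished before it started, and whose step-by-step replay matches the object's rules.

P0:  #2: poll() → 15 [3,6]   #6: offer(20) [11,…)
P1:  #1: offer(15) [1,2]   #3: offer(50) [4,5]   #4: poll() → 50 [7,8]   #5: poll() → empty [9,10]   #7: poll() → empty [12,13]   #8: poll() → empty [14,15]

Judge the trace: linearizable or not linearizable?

linearizable

one valid linearization: #1, #2, #3, #4, #5, #7, #8
after step 1 (#1 offer(15)): queue <15>
after step 2 (#2 poll() → 15): queue <>
after step 3 (#3 offer(50)): queue <50>
after step 4 (#4 poll() → 50): queue <>
after step 5 (#5 poll() → empty): queue <>
after step 6 (#7 poll() → empty): queue <>
after step 7 (#8 poll() → empty): queue <>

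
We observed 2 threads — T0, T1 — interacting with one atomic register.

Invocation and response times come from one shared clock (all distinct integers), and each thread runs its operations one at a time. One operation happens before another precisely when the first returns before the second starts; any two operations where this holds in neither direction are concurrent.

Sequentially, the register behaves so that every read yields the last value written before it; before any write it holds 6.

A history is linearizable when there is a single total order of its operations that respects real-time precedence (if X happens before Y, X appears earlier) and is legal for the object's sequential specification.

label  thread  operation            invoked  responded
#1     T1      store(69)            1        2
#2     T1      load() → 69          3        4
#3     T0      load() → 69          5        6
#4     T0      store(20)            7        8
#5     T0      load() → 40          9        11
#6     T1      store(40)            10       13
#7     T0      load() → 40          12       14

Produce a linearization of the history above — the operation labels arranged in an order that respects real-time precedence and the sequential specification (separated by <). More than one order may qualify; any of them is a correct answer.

#1 < #2 < #3 < #4 < #6 < #5 < #7

after step 1 (#1 store(69)): value 69
after step 2 (#2 load() → 69): value 69
after step 3 (#3 load() → 69): value 69
after step 4 (#4 store(20)): value 20
after step 5 (#6 store(40)): value 40
after step 6 (#5 load() → 40): value 40
after step 7 (#7 load() → 40): value 40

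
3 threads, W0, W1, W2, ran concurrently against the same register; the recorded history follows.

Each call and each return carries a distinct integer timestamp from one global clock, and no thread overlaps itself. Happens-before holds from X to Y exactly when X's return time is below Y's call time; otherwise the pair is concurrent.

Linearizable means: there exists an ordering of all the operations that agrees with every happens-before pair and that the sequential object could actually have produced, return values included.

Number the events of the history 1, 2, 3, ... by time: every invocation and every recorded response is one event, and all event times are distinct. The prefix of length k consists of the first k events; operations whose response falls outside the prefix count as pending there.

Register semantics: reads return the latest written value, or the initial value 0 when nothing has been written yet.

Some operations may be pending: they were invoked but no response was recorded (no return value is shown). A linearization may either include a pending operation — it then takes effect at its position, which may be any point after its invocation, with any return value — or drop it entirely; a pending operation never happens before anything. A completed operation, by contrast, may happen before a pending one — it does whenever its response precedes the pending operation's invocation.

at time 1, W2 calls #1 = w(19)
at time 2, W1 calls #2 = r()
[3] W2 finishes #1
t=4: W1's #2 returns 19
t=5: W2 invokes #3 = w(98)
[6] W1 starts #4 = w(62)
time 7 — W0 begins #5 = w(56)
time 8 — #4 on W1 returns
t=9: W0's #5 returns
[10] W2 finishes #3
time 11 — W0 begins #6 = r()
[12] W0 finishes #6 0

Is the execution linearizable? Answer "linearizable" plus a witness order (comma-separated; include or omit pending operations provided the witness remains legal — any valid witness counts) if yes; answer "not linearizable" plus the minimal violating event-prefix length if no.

not linearizable — minimal violating prefix: 12 events

cut after 11 events: linearizable; cut after 12 events (#6 responds, time 12): not linearizable
6 completed operations, 12 real-time-consistent orders — every register replay fails
take #1, #2, #3, #4, #5, #6: step 6 already fails, because #6 r() → 0 cannot occur there
take #1, #2, #3, #5, #4, #6: step 6 already fails, because #6 r() → 0 cannot occur there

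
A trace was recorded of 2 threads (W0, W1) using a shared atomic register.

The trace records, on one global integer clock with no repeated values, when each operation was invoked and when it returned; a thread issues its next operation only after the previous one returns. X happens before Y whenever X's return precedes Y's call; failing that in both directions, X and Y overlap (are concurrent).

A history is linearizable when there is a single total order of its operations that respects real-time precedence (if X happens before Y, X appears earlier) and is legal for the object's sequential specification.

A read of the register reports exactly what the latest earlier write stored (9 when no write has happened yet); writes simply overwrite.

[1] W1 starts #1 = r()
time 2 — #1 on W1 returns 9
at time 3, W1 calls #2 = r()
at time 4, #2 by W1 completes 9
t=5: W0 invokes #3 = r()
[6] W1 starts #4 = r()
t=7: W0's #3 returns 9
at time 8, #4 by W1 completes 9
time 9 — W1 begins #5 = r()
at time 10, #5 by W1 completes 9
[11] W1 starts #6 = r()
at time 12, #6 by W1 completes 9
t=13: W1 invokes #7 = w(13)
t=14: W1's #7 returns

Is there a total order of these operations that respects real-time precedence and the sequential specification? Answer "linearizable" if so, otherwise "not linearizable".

linearizable

witness order: #1, #2, #3, #4, #5, #6, #7
after step 1 (#1 r() → 9): value 9
after step 2 (#2 r() → 9): value 9
after step 3 (#3 r() → 9): value 9
after step 4 (#4 r() → 9): value 9
after step 5 (#5 r() → 9): value 9
after step 6 (#6 r() → 9): value 9
after step 7 (#7 w(13)): value 13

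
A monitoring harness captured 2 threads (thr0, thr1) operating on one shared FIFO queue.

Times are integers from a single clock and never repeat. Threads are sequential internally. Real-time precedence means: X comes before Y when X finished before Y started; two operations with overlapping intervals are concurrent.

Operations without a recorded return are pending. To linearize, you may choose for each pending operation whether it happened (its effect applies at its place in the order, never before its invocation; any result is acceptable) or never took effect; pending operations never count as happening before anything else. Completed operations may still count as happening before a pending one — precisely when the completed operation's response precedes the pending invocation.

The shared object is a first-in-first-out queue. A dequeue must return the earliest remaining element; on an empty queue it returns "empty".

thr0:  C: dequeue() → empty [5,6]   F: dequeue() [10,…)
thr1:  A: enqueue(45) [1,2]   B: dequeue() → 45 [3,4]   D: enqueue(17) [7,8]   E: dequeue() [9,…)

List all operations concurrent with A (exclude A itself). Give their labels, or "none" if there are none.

concurrent with A ([1,2]): every op whose interval crosses 1..2
B [3,4]: after
C [5,6]: after
D [7,8]: after
E [9,…): after
F [10,…): after

none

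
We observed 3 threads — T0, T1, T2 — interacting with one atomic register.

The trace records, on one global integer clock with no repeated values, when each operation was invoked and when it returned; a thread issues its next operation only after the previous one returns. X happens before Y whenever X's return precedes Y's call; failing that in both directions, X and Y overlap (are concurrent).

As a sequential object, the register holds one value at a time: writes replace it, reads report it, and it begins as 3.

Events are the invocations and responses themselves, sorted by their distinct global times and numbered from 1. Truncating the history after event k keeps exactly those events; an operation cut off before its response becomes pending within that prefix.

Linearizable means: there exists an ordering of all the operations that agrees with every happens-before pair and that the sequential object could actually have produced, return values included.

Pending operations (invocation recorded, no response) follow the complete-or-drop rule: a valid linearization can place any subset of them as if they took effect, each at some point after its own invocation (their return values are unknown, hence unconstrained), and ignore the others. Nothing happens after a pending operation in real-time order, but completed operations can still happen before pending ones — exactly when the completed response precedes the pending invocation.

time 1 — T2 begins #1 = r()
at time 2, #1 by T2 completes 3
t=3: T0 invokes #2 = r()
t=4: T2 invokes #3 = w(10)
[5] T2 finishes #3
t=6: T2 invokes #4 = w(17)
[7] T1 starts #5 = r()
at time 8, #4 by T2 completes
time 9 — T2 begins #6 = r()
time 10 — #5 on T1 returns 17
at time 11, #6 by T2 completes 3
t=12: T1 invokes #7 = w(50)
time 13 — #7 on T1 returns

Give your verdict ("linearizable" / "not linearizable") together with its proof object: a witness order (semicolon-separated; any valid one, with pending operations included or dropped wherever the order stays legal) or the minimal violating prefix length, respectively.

through event 10 a valid linearization exists; event 11 (#6 responding at time 11) ends that
3 orders of the 5 completed atomic register ops respect real time; none is legal
completion choices over the 1 pending operation (#2) were checked; none helps
sample order #1, #3, #4, #5, #6 (pending dropped) stalls at step 5 — #6 r() → 3 has no legal effect
sample order #1, #3, #4, #6, #5 (pending dropped) stalls at step 4 — #6 r() → 3 has no legal effect

not linearizable — minimal violating prefix: 11 events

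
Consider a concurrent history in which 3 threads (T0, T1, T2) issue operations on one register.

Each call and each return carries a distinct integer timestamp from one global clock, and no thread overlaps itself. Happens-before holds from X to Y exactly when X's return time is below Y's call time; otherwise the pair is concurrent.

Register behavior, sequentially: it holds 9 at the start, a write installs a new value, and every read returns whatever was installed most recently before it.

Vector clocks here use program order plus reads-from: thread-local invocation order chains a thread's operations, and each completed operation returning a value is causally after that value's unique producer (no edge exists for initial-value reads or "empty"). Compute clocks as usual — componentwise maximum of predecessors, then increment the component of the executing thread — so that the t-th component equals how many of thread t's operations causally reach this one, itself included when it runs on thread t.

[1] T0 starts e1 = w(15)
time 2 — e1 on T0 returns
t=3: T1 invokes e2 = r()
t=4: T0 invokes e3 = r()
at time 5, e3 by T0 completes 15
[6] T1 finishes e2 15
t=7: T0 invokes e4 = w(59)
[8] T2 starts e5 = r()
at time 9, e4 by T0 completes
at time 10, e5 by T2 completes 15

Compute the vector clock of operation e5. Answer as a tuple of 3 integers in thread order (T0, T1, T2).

(1, 0, 1)

VC(e1, invoked at 1): no causal predecessors; +1 on T0 → (1, 0, 0)
from VC(e1)=(1, 0, 0), e5 (invoked 8) maxes components and bumps T2 → (1, 0, 1)
from VC(e1)=(1, 0, 0), e2 (invoked 3) maxes components and bumps T1 → (1, 1, 0)
from VC(e1)=(1, 0, 0), e3 (invoked 4) maxes components and bumps T0 → (2, 0, 0)
from VC(e3)=(2, 0, 0), e4 (invoked 7) maxes components and bumps T0 → (3, 0, 0)
target: VC(e5) = (1, 0, 1)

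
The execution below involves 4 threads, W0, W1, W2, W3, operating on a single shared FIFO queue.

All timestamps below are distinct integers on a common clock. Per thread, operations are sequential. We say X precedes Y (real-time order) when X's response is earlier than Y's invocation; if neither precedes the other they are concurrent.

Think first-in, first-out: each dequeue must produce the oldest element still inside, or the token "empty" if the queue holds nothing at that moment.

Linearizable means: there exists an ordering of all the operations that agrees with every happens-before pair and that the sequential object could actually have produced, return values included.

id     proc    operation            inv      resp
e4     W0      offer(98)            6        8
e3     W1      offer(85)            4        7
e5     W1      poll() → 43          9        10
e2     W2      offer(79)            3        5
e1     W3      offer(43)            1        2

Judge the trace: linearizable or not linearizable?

a witness: e1, e2, e3, e4, e5
after step 1 (e1 offer(43)): queue <43>
after step 2 (e2 offer(79)): queue <43,79>
after step 3 (e3 offer(85)): queue <43,79,85>
after step 4 (e4 offer(98)): queue <43,79,85,98>
after step 5 (e5 poll() → 43): queue <79,85,98>

linearizable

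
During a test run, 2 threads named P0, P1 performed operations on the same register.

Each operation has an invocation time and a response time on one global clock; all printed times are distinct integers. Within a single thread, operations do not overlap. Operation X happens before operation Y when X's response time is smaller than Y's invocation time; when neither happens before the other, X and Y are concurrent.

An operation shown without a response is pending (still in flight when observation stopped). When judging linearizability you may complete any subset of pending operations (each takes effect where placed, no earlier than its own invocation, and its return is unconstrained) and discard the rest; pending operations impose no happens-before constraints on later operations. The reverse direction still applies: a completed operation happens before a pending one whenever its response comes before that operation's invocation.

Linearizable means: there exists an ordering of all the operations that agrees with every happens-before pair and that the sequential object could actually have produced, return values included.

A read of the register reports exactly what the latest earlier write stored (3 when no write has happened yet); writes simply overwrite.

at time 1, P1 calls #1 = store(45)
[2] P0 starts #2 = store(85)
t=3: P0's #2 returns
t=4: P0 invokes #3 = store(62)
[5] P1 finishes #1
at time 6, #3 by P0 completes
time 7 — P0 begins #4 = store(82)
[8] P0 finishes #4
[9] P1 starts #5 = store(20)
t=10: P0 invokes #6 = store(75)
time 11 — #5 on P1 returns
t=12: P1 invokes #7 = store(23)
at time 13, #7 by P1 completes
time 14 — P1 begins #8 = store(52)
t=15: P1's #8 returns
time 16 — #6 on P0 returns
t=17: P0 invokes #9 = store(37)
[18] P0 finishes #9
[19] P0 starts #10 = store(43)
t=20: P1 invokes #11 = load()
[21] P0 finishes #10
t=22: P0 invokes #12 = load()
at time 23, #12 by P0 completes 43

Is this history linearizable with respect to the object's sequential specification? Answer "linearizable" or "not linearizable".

witness order: #1, #2, #3, #4, #5, #6, #7, #8, #9, #10, #11, #12
after step 1 (#1 store(45)): value 45
after step 2 (#2 store(85)): value 85
after step 3 (#3 store(62)): value 62
after step 4 (#4 store(82)): value 82
after step 5 (#5 store(20)): value 20
after step 6 (#6 store(75)): value 75
after step 7 (#7 store(23)): value 23
after step 8 (#8 store(52)): value 52
after step 9 (#9 store(37)): value 37
after step 10 (#10 store(43)): value 43
after step 11 (#11 load() (pending, included)): value 43
after step 12 (#12 load() → 43): value 43

linearizable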